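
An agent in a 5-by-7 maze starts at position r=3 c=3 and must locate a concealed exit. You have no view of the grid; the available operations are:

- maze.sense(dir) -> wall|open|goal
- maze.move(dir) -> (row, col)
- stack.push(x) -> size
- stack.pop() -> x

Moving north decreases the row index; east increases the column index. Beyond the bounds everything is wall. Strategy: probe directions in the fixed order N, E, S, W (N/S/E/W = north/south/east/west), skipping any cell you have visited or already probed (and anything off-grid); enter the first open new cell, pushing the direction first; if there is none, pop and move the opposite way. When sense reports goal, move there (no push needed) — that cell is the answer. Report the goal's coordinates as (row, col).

~$ maze.sense dir='north'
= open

~$ stack.push x='north'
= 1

~$ maze.move dir='north'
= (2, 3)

~$ maze.sense dir='north'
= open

~$ stack.push x='north'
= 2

~$ maze.move dir='north'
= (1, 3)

~$ maze.sense dir='north'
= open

~$ stack.push x='north'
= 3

~$ maze.move dir='north'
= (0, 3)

~$ maze.sense dir='east'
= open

~$ stack.push x='east'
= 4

~$ maze.move dir='east'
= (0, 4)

~$ maze.sense dir='east'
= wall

~$ maze.sense dir='south'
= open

~$ stack.push x='south'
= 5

~$ maze.move dir='south'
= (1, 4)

~$ maze.sense dir='east'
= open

~$ stack.push x='east'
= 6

~$ maze.move dir='east'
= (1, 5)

~$ maze.sense dir='east'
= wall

~$ maze.sense dir='south'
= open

~$ stack.push x='south'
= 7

~$ maze.move dir='south'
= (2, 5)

~$ maze.sense dir='east'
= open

~$ stack.push x='east'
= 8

~$ maze.move dir='east'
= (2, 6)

~$ maze.sense dir='south'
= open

~$ stack.push x='south'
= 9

~$ maze.move dir='south'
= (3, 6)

~$ maze.sense dir='south'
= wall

~$ maze.sense dir='west'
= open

~$ stack.push x='west'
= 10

~$ maze.move dir='west'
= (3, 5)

~$ maze.sense dir='south'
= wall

~$ maze.sense dir='west'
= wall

~$ stack.pop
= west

~$ maze.move dir='east'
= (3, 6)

~$ stack.pop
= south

~$ maze.move dir='north'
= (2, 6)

~$ stack.pop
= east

~$ maze.move dir='west'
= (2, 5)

~$ maze.sense dir='west'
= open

~$ stack.push x='west'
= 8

~$ maze.move dir='west'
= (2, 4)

~$ stack.pop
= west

~$ maze.move dir='east'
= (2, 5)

~$ stack.pop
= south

~$ maze.move dir='north'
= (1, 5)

~$ stack.pop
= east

~$ maze.move dir='west'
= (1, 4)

~$ stack.pop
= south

~$ maze.move dir='north'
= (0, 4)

~$ stack.pop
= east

~$ maze.move dir='west'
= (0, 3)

~$ maze.sense dir='west'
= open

~$ stack.push x='west'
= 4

~$ maze.move dir='west'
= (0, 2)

~$ maze.sense dir='south'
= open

~$ stack.push x='south'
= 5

~$ maze.move dir='south'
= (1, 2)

~$ maze.sense dir='south'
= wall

~$ maze.sense dir='west'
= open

~$ stack.push x='west'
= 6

~$ maze.move dir='west'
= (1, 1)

~$ maze.sense dir='north'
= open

~$ stack.push x='north'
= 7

~$ maze.move dir='north'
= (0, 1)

~$ maze.sense dir='west'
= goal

~$ maze.move dir='west'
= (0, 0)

Answer: (0, 0)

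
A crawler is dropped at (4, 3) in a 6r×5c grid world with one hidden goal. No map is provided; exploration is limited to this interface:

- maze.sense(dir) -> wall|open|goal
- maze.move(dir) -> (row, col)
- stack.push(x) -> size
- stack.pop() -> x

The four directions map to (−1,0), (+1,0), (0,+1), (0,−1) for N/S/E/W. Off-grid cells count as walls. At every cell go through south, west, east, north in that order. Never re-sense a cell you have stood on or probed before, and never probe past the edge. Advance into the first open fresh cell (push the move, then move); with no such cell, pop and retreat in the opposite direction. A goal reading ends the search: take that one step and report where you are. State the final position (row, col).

~$ sense dir→south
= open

~$ push x→south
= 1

~$ move dir→south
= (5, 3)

~$ sense dir→west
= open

~$ push x→west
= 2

~$ move dir→west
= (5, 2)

~$ sense dir→west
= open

~$ push x→west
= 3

~$ move dir→west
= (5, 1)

~$ sense dir→west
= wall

~$ sense dir→north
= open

~$ push x→north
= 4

~$ move dir→north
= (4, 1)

~$ sense dir→west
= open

~$ push x→west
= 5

~$ move dir→west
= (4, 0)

~$ sense dir→north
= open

~$ push x→north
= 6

~$ move dir→north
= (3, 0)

~$ sense dir→east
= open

~$ push x→east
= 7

~$ move dir→east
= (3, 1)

~$ sense dir→east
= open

~$ push x→east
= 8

~$ move dir→east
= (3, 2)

~$ sense dir→south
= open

~$ push x→south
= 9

~$ move dir→south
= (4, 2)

~$ pop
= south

~$ move dir→north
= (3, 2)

~$ sense dir→east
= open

~$ push x→east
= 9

~$ move dir→east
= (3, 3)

~$ sense dir→east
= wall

~$ sense dir→north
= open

~$ push x→north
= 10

~$ move dir→north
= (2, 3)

~$ sense dir→west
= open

~$ push x→west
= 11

~$ move dir→west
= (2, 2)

~$ sense dir→west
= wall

~$ sense dir→north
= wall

~$ pop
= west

~$ move dir→east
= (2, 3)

~$ sense dir→east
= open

~$ push x→east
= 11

~$ move dir→east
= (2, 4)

~$ sense dir→north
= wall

~$ pop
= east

~$ move dir→west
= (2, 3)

~$ sense dir→north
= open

~$ push x→north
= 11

~$ move dir→north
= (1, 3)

~$ sense dir→north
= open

~$ push x→north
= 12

~$ move dir→north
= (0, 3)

~$ sense dir→west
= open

~$ push x→west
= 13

~$ move dir→west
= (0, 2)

~$ sense dir→west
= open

~$ push x→west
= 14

~$ move dir→west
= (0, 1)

~$ sense dir→south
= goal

~$ move dir→south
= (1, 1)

Answer: (1, 1)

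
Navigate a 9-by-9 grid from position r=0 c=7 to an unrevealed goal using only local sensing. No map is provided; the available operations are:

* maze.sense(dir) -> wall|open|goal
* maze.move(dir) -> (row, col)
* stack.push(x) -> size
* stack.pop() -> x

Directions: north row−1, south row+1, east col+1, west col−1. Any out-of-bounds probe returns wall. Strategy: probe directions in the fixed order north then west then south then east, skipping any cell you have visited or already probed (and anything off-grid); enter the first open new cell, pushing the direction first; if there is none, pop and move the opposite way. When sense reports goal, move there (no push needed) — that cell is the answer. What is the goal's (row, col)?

// 1. maze.sense(dir='west') => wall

// 2. maze.sense(dir='south') => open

// 3. stack.push(x='south') => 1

// 4. maze.move(dir='south') => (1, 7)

// 5. maze.sense(dir='west') => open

// 6. stack.push(x='west') => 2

// 7. maze.move(dir='west') => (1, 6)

// 8. maze.sense(dir='west') => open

// 9. stack.push(x='west') => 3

// 10. maze.move(dir='west') => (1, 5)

// 11. maze.sense(dir='north') => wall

// 12. maze.sense(dir='west') => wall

// 13. maze.sense(dir='south') => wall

// 14. stack.pop() => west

// 15. maze.move(dir='east') => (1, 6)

// 16. maze.sense(dir='south') => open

// 17. stack.push(x='south') => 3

// 18. maze.move(dir='south') => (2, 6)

// 19. maze.sense(dir='south') => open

// 20. stack.push(x='south') => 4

// 21. maze.move(dir='south') => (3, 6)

// 22. maze.sense(dir='west') => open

// 23. stack.push(x='west') => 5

// 24. maze.move(dir='west') => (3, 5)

// 25. maze.sense(dir='west') => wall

// 26. maze.sense(dir='south') => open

// 27. stack.push(x='south') => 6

// 28. maze.move(dir='south') => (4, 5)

// 29. maze.sense(dir='west') => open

// 30. stack.push(x='west') => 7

// 31. maze.move(dir='west') => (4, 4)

// 32. maze.sense(dir='west') => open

// 33. stack.push(x='west') => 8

// 34. maze.move(dir='west') => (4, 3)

// 35. maze.sense(dir='north') => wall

// 36. maze.sense(dir='west') => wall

// 37. maze.sense(dir='south') => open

// 38. stack.push(x='south') => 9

// 39. maze.move(dir='south') => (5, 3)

// 40. maze.sense(dir='west') => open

// 41. stack.push(x='west') => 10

// 42. maze.move(dir='west') => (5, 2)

// 43. maze.sense(dir='west') => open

// 44. stack.push(x='west') => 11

// 45. maze.move(dir='west') => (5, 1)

// 46. maze.sense(dir='north') => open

// 47. stack.push(x='north') => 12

// 48. maze.move(dir='north') => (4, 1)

// 49. maze.sense(dir='north') => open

// 50. stack.push(x='north') => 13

// 51. maze.move(dir='north') => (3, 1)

// 52. maze.sense(dir='north') => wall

// 53. maze.sense(dir='west') => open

// 54. stack.push(x='west') => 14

// 55. maze.move(dir='west') => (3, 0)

// 56. maze.sense(dir='north') => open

// 57. stack.push(x='north') => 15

// 58. maze.move(dir='north') => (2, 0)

// 59. maze.sense(dir='north') => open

// 60. stack.push(x='north') => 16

// 61. maze.move(dir='north') => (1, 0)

// 62. maze.sense(dir='north') => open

// 63. stack.push(x='north') => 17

// 64. maze.move(dir='north') => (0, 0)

// 65. maze.sense(dir='east') => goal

// 66. maze.move(dir='east') => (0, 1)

Answer: (0, 1)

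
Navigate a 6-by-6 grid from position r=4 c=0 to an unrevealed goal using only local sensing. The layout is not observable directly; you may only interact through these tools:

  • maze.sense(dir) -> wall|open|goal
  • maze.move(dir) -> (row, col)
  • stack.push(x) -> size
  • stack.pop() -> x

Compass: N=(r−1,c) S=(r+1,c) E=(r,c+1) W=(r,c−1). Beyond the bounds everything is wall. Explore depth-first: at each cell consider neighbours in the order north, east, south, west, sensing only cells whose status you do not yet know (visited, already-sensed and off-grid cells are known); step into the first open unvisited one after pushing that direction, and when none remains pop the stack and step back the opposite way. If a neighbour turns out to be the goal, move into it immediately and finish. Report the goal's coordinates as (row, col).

·→ sense(dir→north)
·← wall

·→ sense(dir→east)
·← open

·→ push(x→east)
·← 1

·→ move(dir→east)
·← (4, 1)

·→ sense(dir→north)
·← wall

·→ sense(dir→east)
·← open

·→ push(x→east)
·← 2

·→ move(dir→east)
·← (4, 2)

·→ sense(dir→north)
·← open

·→ push(x→north)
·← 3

·→ move(dir→north)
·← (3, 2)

·→ sense(dir→north)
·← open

·→ push(x→north)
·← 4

·→ move(dir→north)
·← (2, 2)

·→ sense(dir→north)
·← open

·→ push(x→north)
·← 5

·→ move(dir→north)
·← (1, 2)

·→ sense(dir→north)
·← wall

·→ sense(dir→east)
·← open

·→ push(x→east)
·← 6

·→ move(dir→east)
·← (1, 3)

·→ sense(dir→north)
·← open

·→ push(x→north)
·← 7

·→ move(dir→north)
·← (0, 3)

·→ sense(dir→east)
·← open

·→ push(x→east)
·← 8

·→ move(dir→east)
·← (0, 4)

·→ sense(dir→east)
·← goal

·→ move(dir→east)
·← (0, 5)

Answer: (0, 5)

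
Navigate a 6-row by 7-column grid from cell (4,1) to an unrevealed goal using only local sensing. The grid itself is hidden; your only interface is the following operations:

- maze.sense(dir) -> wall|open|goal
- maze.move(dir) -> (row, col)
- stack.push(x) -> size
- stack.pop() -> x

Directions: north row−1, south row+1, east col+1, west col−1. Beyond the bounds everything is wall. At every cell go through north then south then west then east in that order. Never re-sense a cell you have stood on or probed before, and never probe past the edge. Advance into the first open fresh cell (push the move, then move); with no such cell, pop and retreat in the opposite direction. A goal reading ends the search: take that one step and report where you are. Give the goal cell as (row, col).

·→ maze.sense(dir→north)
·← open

·→ stack.push(x→north)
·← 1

·→ maze.move(dir→north)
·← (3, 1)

·→ maze.sense(dir→north)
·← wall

·→ maze.sense(dir→west)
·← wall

·→ maze.sense(dir→east)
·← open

·→ stack.push(x→east)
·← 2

·→ maze.move(dir→east)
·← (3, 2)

·→ maze.sense(dir→north)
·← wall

·→ maze.sense(dir→south)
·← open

·→ stack.push(x→south)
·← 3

·→ maze.move(dir→south)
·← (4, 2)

·→ maze.sense(dir→south)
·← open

·→ stack.push(x→south)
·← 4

·→ maze.move(dir→south)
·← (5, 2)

·→ maze.sense(dir→west)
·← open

·→ stack.push(x→west)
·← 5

·→ maze.move(dir→west)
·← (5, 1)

·→ maze.sense(dir→west)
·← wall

·→ stack.pop()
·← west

·→ maze.move(dir→east)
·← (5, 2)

·→ maze.sense(dir→east)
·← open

·→ stack.push(x→east)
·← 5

·→ maze.move(dir→east)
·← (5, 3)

·→ maze.sense(dir→north)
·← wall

·→ maze.sense(dir→east)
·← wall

·→ stack.pop()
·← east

·→ maze.move(dir→west)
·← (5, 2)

·→ stack.pop()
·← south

·→ maze.move(dir→north)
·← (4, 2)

·→ stack.pop()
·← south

·→ maze.move(dir→north)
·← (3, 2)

·→ maze.sense(dir→east)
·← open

·→ stack.push(x→east)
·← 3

·→ maze.move(dir→east)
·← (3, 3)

·→ maze.sense(dir→north)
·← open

·→ stack.push(x→north)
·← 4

·→ maze.move(dir→north)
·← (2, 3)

·→ maze.sense(dir→north)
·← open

·→ stack.push(x→north)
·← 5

·→ maze.move(dir→north)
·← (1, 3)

·→ maze.sense(dir→north)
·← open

·→ stack.push(x→north)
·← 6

·→ maze.move(dir→north)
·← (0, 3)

·→ maze.sense(dir→west)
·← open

·→ stack.push(x→west)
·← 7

·→ maze.move(dir→west)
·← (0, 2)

·→ maze.sense(dir→south)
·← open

·→ stack.push(x→south)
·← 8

·→ maze.move(dir→south)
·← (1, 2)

·→ maze.sense(dir→west)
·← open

·→ stack.push(x→west)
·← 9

·→ maze.move(dir→west)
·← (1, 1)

·→ maze.sense(dir→north)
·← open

·→ stack.push(x→north)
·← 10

·→ maze.move(dir→north)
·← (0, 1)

·→ maze.sense(dir→west)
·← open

·→ stack.push(x→west)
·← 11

·→ maze.move(dir→west)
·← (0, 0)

·→ maze.sense(dir→south)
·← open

·→ stack.push(x→south)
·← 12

·→ maze.move(dir→south)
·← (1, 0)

·→ maze.sense(dir→south)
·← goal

·→ maze.move(dir→south)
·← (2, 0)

Answer: (2, 0)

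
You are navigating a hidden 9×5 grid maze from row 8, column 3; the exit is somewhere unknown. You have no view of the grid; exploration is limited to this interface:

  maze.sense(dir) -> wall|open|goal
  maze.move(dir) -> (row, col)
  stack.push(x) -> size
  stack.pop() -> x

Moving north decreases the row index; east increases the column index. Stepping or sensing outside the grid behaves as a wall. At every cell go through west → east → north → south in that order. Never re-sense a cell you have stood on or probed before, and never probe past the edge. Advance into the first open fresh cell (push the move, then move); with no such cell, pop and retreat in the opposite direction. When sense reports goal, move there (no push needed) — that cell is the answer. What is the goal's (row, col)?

Then maze.sense passing dir=west, : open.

Using stack.push passing x=west, yielding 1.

Invoking maze.move passing dir=west, which returns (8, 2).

Then maze.sense passing dir=west, — result: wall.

I try maze.sense passing dir=north, → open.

I invoke stack.push passing x=north, yielding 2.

I use maze.move passing dir=north, giving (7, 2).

I invoke maze.sense passing dir=west, — result: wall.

I call maze.sense passing dir=east, : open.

Next I call stack.push passing x=east, which returns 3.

I run maze.move passing dir=east, giving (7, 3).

Then maze.sense passing dir=east, yielding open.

I run stack.push passing x=east, yielding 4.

Calling maze.move passing dir=east, yielding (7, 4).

I run maze.sense passing dir=north, giving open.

I invoke stack.push passing x=north, — result: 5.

I call maze.move passing dir=north, and see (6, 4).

I use maze.sense passing dir=west, : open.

I call stack.push passing x=west, giving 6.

I invoke maze.move passing dir=west, and see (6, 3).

Invoking maze.sense passing dir=west, giving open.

Using stack.push passing x=west, — result: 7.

I invoke maze.move passing dir=west, — result: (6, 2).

Now I run maze.sense passing dir=west, giving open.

I invoke stack.push passing x=west, and observe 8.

I run maze.move passing dir=west, — result: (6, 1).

Then maze.sense passing dir=west, giving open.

Invoking stack.push passing x=west, → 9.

I invoke maze.move passing dir=west, which returns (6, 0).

Next I call maze.sense passing dir=north, and see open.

I use stack.push passing x=north, yielding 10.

Next I call maze.move passing dir=north, giving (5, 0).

I invoke maze.sense passing dir=east, : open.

Invoking stack.push passing x=east, — result: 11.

Invoking maze.move passing dir=east, which returns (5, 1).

I try maze.sense passing dir=east, giving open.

I invoke stack.push passing x=east, — result: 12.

Then maze.move passing dir=east, yielding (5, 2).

Using maze.sense passing dir=east, yielding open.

Calling stack.push passing x=east, giving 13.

I use maze.move passing dir=east, : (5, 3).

I call maze.sense passing dir=east, and get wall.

Using maze.sense passing dir=north, → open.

Now I run stack.push passing x=north, : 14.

Now I run maze.move passing dir=north, and see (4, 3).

I call maze.sense passing dir=west, and see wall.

Next I call maze.sense passing dir=east, : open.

Invoking stack.push passing x=east, : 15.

I invoke maze.move passing dir=east, and get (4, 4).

Next I call maze.sense passing dir=north, — result: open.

I call stack.push passing x=north, which returns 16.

Now I run maze.move passing dir=north, which returns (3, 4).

Next I call maze.sense passing dir=west, and see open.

Invoking stack.push passing x=west, which returns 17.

I call maze.move passing dir=west, : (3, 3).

Now I run maze.sense passing dir=west, and see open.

Invoking stack.push passing x=west, and see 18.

I invoke maze.move passing dir=west, yielding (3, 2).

Invoking maze.sense passing dir=west, → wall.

Invoking maze.sense passing dir=north, → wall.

Next I call stack.pop, yielding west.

Next I call maze.move passing dir=east, and get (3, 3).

Calling maze.sense passing dir=north, yielding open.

I call stack.push passing x=north, which returns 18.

I call maze.move passing dir=north, yielding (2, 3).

Using maze.sense passing dir=east, : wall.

Invoking maze.sense passing dir=north, which returns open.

I invoke stack.push passing x=north, : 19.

Calling maze.move passing dir=north, yielding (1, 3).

Next I call maze.sense passing dir=west, — result: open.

I call stack.push passing x=west, and observe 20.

I call maze.move passing dir=west, and see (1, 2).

Now I run maze.sense passing dir=west, : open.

Calling stack.push passing x=west, → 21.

Then maze.move passing dir=west, and observe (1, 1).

Next I call maze.sense passing dir=west, → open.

Next I call stack.push passing x=west, — result: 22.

Next I call maze.move passing dir=west, and see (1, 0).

I try maze.sense passing dir=north, which returns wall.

Then maze.sense passing dir=south, and get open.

I try stack.push passing x=south, yielding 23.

Invoking maze.move passing dir=south, — result: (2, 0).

Now I run maze.sense passing dir=east, and see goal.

Next I call maze.move passing dir=east, and see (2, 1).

Answer: (2, 1)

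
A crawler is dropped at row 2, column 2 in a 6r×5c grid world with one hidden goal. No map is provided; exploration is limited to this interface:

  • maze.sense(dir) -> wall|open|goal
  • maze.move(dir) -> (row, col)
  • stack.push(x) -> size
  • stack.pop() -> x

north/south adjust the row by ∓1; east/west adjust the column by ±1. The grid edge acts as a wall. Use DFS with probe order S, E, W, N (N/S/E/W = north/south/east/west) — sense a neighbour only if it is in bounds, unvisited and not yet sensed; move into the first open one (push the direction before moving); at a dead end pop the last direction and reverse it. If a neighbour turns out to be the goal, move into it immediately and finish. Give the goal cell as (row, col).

Step: sense[dir→south]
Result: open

Step: push[x→south]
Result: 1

Step: move[dir→south]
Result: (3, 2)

Step: sense[dir→south]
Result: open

Step: push[x→south]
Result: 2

Step: move[dir→south]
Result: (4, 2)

Step: sense[dir→south]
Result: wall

Step: sense[dir→east]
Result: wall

Step: sense[dir→west]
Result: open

Step: push[x→west]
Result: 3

Step: move[dir→west]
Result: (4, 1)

Step: sense[dir→south]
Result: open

Step: push[x→south]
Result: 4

Step: move[dir→south]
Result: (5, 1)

Step: sense[dir→west]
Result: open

Step: push[x→west]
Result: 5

Step: move[dir→west]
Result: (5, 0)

Step: sense[dir→north]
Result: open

Step: push[x→north]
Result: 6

Step: move[dir→north]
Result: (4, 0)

Step: sense[dir→north]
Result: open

Step: push[x→north]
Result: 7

Step: move[dir→north]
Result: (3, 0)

Step: sense[dir→east]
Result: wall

Step: sense[dir→north]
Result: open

Step: push[x→north]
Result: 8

Step: move[dir→north]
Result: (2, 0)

Step: sense[dir→east]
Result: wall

Step: sense[dir→north]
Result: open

Step: push[x→north]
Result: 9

Step: move[dir→north]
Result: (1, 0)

Step: sense[dir→east]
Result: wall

Step: sense[dir→north]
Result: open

Step: push[x→north]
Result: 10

Step: move[dir→north]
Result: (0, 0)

Step: sense[dir→east]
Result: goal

Step: move[dir→east]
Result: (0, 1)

Answer: (0, 1)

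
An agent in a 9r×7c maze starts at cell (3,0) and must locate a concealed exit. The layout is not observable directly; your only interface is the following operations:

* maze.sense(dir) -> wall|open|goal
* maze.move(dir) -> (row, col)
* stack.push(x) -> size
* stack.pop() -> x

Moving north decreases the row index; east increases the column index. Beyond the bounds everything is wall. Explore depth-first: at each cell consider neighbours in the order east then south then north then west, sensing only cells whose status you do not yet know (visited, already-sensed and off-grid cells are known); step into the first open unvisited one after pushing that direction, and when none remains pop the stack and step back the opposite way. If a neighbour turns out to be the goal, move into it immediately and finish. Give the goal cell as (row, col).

Calling maze.sense passing dir='east', giving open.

Calling stack.push passing x='east', : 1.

I invoke maze.move passing dir='east', yielding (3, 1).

Then maze.sense passing dir='east', yielding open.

Then stack.push passing x='east', which returns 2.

Next I call maze.move passing dir='east', and observe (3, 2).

Invoking maze.sense passing dir='east', yielding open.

I try stack.push passing x='east', — result: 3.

I run maze.move passing dir='east', — result: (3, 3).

I try maze.sense passing dir='east', which returns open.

I use stack.push passing x='east', and see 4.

Invoking maze.move passing dir='east', which returns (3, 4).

I call maze.sense passing dir='east', which returns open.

I invoke stack.push passing x='east', and get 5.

Using maze.move passing dir='east', → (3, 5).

I invoke maze.sense passing dir='east', giving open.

I invoke stack.push passing x='east', yielding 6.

Then maze.move passing dir='east', giving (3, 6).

I call maze.sense passing dir='south', and see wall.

I invoke maze.sense passing dir='north', and get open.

Now I run stack.push passing x='north', yielding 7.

I use maze.move passing dir='north', and see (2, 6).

I run maze.sense passing dir='north', yielding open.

I use stack.push passing x='north', and observe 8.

I run maze.move passing dir='north', and get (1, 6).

Invoking maze.sense passing dir='north', and observe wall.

Now I run maze.sense passing dir='west', → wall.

I call stack.pop, giving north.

I call maze.move passing dir='south', which returns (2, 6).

I invoke maze.sense passing dir='west', → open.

Next I call stack.push passing x='west', : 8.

Using maze.move passing dir='west', giving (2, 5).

I invoke maze.sense passing dir='west', which returns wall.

Now I run stack.pop(), — result: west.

Calling maze.move passing dir='east', giving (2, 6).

I call stack.pop, yielding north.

Calling maze.move passing dir='south', which returns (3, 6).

I try stack.pop, which returns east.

Next I call maze.move passing dir='west', — result: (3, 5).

Using maze.sense passing dir='south', and see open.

Now I run stack.push passing x='south', giving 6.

Using maze.move passing dir='south', : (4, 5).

I invoke maze.sense passing dir='south', and get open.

I use stack.push passing x='south', and get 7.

Now I run maze.move passing dir='south', and see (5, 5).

I run maze.sense passing dir='east', : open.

I call stack.push passing x='east', giving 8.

Then maze.move passing dir='east', — result: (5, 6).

I invoke maze.sense passing dir='south', — result: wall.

I run stack.pop(), giving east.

Calling maze.move passing dir='west', : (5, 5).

Then maze.sense passing dir='south', and get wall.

Then maze.sense passing dir='west', → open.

Then stack.push passing x='west', yielding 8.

Next I call maze.move passing dir='west', and get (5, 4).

Now I run maze.sense passing dir='south', yielding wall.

Using maze.sense passing dir='north', : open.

Calling stack.push passing x='north', and observe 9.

Calling maze.move passing dir='north', which returns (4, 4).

I use maze.sense passing dir='west', and observe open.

Invoking stack.push passing x='west', → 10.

Now I run maze.move passing dir='west', giving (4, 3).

I run maze.sense passing dir='south', → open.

Next I call stack.push passing x='south', — result: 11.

I run maze.move passing dir='south', : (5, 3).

I use maze.sense passing dir='south', : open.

Calling stack.push passing x='south', which returns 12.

I run maze.move passing dir='south', and observe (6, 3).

I use maze.sense passing dir='south', which returns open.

Using stack.push passing x='south', and get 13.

I call maze.move passing dir='south', and observe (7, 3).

Next I call maze.sense passing dir='east', and see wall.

Next I call maze.sense passing dir='south', and get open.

Then stack.push passing x='south', → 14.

Using maze.move passing dir='south', and observe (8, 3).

Calling maze.sense passing dir='east', → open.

Then stack.push passing x='east', → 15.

Now I run maze.move passing dir='east', → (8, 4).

I run maze.sense passing dir='east', : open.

I use stack.push passing x='east', which returns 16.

I call maze.move passing dir='east', which returns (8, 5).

Now I run maze.sense passing dir='east', and observe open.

I use stack.push passing x='east', → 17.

Then maze.move passing dir='east', and observe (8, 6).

Next I call maze.sense passing dir='north', yielding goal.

I run maze.move passing dir='north', yielding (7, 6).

Answer: (7, 6)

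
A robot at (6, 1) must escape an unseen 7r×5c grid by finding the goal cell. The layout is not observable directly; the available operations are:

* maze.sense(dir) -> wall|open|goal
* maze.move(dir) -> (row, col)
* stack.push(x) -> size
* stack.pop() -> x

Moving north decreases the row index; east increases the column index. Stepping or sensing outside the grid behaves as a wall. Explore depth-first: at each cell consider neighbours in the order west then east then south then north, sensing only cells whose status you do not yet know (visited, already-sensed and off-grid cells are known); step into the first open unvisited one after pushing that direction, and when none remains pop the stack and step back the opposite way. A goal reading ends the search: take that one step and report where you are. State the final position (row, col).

# 1. maze.sense(dir→west) -> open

# 2. stack.push(x→west) -> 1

# 3. maze.move(dir→west) -> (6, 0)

# 4. maze.sense(dir→north) -> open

# 5. stack.push(x→north) -> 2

# 6. maze.move(dir→north) -> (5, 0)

# 7. maze.sense(dir→east) -> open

# 8. stack.push(x→east) -> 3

# 9. maze.move(dir→east) -> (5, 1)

# 10. maze.sense(dir→east) -> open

# 11. stack.push(x→east) -> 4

# 12. maze.move(dir→east) -> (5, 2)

# 13. maze.sense(dir→east) -> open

# 14. stack.push(x→east) -> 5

# 15. maze.move(dir→east) -> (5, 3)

# 16. maze.sense(dir→east) -> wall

# 17. maze.sense(dir→south) -> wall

# 18. maze.sense(dir→north) -> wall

# 19. stack.pop() -> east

# 20. maze.move(dir→west) -> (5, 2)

# 21. maze.sense(dir→south) -> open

# 22. stack.push(x→south) -> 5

# 23. maze.move(dir→south) -> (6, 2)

# 24. stack.pop() -> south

# 25. maze.move(dir→north) -> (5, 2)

# 26. maze.sense(dir→north) -> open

# 27. stack.push(x→north) -> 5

# 28. maze.move(dir→north) -> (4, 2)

# 29. maze.sense(dir→west) -> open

# 30. stack.push(x→west) -> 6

# 31. maze.move(dir→west) -> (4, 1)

# 32. maze.sense(dir→west) -> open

# 33. stack.push(x→west) -> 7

# 34. maze.move(dir→west) -> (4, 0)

# 35. maze.sense(dir→north) -> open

# 36. stack.push(x→north) -> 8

# 37. maze.move(dir→north) -> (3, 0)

# 38. maze.sense(dir→east) -> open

# 39. stack.push(x→east) -> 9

# 40. maze.move(dir→east) -> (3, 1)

# 41. maze.sense(dir→east) -> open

# 42. stack.push(x→east) -> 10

# 43. maze.move(dir→east) -> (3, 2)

# 44. maze.sense(dir→east) -> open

# 45. stack.push(x→east) -> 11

# 46. maze.move(dir→east) -> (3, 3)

# 47. maze.sense(dir→east) -> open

# 48. stack.push(x→east) -> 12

# 49. maze.move(dir→east) -> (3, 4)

# 50. maze.sense(dir→south) -> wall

# 51. maze.sense(dir→north) -> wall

# 52. stack.pop() -> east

# 53. maze.move(dir→west) -> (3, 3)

# 54. maze.sense(dir→north) -> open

# 55. stack.push(x→north) -> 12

# 56. maze.move(dir→north) -> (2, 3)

# 57. maze.sense(dir→west) -> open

# 58. stack.push(x→west) -> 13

# 59. maze.move(dir→west) -> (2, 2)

# 60. maze.sense(dir→west) -> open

# 61. stack.push(x→west) -> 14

# 62. maze.move(dir→west) -> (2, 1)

# 63. maze.sense(dir→west) -> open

# 64. stack.push(x→west) -> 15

# 65. maze.move(dir→west) -> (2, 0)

# 66. maze.sense(dir→north) -> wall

# 67. stack.pop() -> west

# 68. maze.move(dir→east) -> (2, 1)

# 69. maze.sense(dir→north) -> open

# 70. stack.push(x→north) -> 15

# 71. maze.move(dir→north) -> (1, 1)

# 72. maze.sense(dir→east) -> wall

# 73. maze.sense(dir→north) -> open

# 74. stack.push(x→north) -> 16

# 75. maze.move(dir→north) -> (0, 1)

# 76. maze.sense(dir→west) -> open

# 77. stack.push(x→west) -> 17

# 78. maze.move(dir→west) -> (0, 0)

# 79. stack.pop() -> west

# 80. maze.move(dir→east) -> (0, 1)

# 81. maze.sense(dir→east) -> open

# 82. stack.push(x→east) -> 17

# 83. maze.move(dir→east) -> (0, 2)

# 84. maze.sense(dir→east) -> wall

# 85. stack.pop() -> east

# 86. maze.move(dir→west) -> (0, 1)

# 87. stack.pop() -> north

# 88. maze.move(dir→south) -> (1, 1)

# 89. stack.pop() -> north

# 90. maze.move(dir→south) -> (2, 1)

# 91. stack.pop() -> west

# 92. maze.move(dir→east) -> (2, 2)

# 93. stack.pop() -> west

# 94. maze.move(dir→east) -> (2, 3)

# 95. maze.sense(dir→north) -> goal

# 96. maze.move(dir→north) -> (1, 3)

Answer: (1, 3)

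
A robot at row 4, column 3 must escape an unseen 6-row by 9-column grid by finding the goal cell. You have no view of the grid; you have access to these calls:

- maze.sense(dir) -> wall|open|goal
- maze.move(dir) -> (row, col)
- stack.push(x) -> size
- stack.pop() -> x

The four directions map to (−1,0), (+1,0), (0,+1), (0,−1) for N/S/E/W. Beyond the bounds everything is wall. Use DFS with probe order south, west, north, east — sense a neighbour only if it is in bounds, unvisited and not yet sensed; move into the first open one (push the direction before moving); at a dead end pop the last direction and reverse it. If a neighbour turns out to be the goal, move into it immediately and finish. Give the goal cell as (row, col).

·→ sense(dir='south')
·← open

·→ push(x='south')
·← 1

·→ move(dir='south')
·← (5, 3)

·→ sense(dir='west')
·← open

·→ push(x='west')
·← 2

·→ move(dir='west')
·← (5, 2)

·→ sense(dir='west')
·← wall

·→ sense(dir='north')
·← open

·→ push(x='north')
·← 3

·→ move(dir='north')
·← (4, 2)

·→ sense(dir='west')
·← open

·→ push(x='west')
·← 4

·→ move(dir='west')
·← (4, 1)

·→ sense(dir='west')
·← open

·→ push(x='west')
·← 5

·→ move(dir='west')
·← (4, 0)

·→ sense(dir='south')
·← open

·→ push(x='south')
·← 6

·→ move(dir='south')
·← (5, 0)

·→ pop()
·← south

·→ move(dir='north')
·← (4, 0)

·→ sense(dir='north')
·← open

·→ push(x='north')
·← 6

·→ move(dir='north')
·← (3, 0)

·→ sense(dir='north')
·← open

·→ push(x='north')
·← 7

·→ move(dir='north')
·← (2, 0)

·→ sense(dir='north')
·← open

·→ push(x='north')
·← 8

·→ move(dir='north')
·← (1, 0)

·→ sense(dir='north')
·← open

·→ push(x='north')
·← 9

·→ move(dir='north')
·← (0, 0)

·→ sense(dir='east')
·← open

·→ push(x='east')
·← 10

·→ move(dir='east')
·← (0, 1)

·→ sense(dir='south')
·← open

·→ push(x='south')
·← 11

·→ move(dir='south')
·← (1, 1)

·→ sense(dir='south')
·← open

·→ push(x='south')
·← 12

·→ move(dir='south')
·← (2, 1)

·→ sense(dir='south')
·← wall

·→ sense(dir='east')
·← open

·→ push(x='east')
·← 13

·→ move(dir='east')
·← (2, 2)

·→ sense(dir='south')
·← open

·→ push(x='south')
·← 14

·→ move(dir='south')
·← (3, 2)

·→ sense(dir='east')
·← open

·→ push(x='east')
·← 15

·→ move(dir='east')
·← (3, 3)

·→ sense(dir='north')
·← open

·→ push(x='north')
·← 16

·→ move(dir='north')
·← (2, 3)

·→ sense(dir='north')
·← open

·→ push(x='north')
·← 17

·→ move(dir='north')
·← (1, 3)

·→ sense(dir='west')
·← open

·→ push(x='west')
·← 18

·→ move(dir='west')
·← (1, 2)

·→ sense(dir='north')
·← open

·→ push(x='north')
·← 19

·→ move(dir='north')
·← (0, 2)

·→ sense(dir='east')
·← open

·→ push(x='east')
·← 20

·→ move(dir='east')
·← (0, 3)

·→ sense(dir='east')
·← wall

·→ pop()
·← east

·→ move(dir='west')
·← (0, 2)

·→ pop()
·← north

·→ move(dir='south')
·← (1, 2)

·→ pop()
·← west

·→ move(dir='east')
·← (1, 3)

·→ sense(dir='east')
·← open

·→ push(x='east')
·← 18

·→ move(dir='east')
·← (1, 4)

·→ sense(dir='south')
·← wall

·→ sense(dir='east')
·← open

·→ push(x='east')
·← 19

·→ move(dir='east')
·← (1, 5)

·→ sense(dir='south')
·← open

·→ push(x='south')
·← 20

·→ move(dir='south')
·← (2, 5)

·→ sense(dir='south')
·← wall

·→ sense(dir='east')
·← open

·→ push(x='east')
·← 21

·→ move(dir='east')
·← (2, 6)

·→ sense(dir='south')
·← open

·→ push(x='south')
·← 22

·→ move(dir='south')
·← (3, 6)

·→ sense(dir='south')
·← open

·→ push(x='south')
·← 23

·→ move(dir='south')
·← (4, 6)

·→ sense(dir='south')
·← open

·→ push(x='south')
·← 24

·→ move(dir='south')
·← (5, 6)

·→ sense(dir='west')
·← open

·→ push(x='west')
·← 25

·→ move(dir='west')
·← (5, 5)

·→ sense(dir='west')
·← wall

·→ sense(dir='north')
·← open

·→ push(x='north')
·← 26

·→ move(dir='north')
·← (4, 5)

·→ sense(dir='west')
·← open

·→ push(x='west')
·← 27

·→ move(dir='west')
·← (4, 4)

·→ sense(dir='north')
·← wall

·→ pop()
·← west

·→ move(dir='east')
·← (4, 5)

·→ pop()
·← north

·→ move(dir='south')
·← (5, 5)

·→ pop()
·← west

·→ move(dir='east')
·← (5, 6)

·→ sense(dir='east')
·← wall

·→ pop()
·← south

·→ move(dir='north')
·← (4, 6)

·→ sense(dir='east')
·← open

·→ push(x='east')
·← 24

·→ move(dir='east')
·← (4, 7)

·→ sense(dir='north')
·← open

·→ push(x='north')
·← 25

·→ move(dir='north')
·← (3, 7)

·→ sense(dir='north')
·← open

·→ push(x='north')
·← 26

·→ move(dir='north')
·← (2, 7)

·→ sense(dir='north')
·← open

·→ push(x='north')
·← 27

·→ move(dir='north')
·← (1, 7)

·→ sense(dir='west')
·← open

·→ push(x='west')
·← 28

·→ move(dir='west')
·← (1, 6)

·→ sense(dir='north')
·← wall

·→ pop()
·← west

·→ move(dir='east')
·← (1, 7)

·→ sense(dir='north')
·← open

·→ push(x='north')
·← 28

·→ move(dir='north')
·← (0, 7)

·→ sense(dir='east')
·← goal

·→ move(dir='east')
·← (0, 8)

Answer: (0, 8)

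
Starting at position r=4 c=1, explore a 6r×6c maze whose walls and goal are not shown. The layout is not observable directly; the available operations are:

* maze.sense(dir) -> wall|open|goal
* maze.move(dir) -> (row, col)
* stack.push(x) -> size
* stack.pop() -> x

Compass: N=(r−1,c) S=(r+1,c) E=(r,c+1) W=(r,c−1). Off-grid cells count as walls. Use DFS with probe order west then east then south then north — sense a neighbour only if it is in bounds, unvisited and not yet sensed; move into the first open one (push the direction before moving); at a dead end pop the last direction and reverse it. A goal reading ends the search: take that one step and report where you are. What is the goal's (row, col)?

·→ sense(dir='west')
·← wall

·→ sense(dir='east')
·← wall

·→ sense(dir='south')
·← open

·→ push(x='south')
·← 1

·→ move(dir='south')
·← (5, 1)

·→ sense(dir='west')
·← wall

·→ sense(dir='east')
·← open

·→ push(x='east')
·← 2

·→ move(dir='east')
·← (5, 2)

·→ sense(dir='east')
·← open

·→ push(x='east')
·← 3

·→ move(dir='east')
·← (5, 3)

·→ sense(dir='east')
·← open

·→ push(x='east')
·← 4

·→ move(dir='east')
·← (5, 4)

·→ sense(dir='east')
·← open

·→ push(x='east')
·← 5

·→ move(dir='east')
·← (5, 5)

·→ sense(dir='north')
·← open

·→ push(x='north')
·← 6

·→ move(dir='north')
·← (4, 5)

·→ sense(dir='west')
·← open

·→ push(x='west')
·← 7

·→ move(dir='west')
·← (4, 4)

·→ sense(dir='west')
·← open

·→ push(x='west')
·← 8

·→ move(dir='west')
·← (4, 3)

·→ sense(dir='north')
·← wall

·→ pop()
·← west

·→ move(dir='east')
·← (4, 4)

·→ sense(dir='north')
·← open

·→ push(x='north')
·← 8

·→ move(dir='north')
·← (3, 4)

·→ sense(dir='east')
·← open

·→ push(x='east')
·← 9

·→ move(dir='east')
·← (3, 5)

·→ sense(dir='north')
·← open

·→ push(x='north')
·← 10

·→ move(dir='north')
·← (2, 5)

·→ sense(dir='west')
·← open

·→ push(x='west')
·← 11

·→ move(dir='west')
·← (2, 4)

·→ sense(dir='west')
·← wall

·→ sense(dir='north')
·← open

·→ push(x='north')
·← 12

·→ move(dir='north')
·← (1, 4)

·→ sense(dir='west')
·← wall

·→ sense(dir='east')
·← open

·→ push(x='east')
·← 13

·→ move(dir='east')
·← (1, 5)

·→ sense(dir='north')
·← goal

·→ move(dir='north')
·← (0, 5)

Answer: (0, 5)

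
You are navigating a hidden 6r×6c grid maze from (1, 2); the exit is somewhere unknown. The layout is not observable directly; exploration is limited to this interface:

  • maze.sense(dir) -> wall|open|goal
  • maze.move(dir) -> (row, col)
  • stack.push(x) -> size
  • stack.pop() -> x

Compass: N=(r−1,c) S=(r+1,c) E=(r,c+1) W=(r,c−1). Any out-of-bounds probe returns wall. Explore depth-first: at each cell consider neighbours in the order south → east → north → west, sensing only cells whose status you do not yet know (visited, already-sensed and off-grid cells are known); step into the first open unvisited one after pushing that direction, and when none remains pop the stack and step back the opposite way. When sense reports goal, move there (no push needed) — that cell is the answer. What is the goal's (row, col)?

Action: maze.sense[dir: south]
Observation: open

Action: stack.push[x: south]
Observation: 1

Action: maze.move[dir: south]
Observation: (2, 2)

Action: maze.sense[dir: south]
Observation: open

Action: stack.push[x: south]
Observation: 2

Action: maze.move[dir: south]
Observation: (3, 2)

Action: maze.sense[dir: south]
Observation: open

Action: stack.push[x: south]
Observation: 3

Action: maze.move[dir: south]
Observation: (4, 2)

Action: maze.sense[dir: south]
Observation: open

Action: stack.push[x: south]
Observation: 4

Action: maze.move[dir: south]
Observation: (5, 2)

Action: maze.sense[dir: east]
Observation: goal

Action: maze.move[dir: east]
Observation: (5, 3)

Answer: (5, 3)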